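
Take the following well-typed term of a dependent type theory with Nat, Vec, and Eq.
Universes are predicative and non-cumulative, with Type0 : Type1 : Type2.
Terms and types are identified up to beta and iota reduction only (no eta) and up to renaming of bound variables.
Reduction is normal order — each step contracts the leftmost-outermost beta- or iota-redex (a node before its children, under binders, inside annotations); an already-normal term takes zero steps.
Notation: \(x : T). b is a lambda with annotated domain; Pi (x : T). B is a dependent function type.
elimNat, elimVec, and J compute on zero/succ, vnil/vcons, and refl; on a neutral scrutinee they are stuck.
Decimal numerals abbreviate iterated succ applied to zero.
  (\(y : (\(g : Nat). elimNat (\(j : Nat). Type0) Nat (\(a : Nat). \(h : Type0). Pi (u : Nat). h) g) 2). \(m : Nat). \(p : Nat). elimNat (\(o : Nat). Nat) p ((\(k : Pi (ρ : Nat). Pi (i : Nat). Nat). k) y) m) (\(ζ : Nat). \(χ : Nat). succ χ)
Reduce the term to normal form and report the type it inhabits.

resulting normal form:
  \(y : Nat). \(g : Nat). elimNat (\(j : Nat). Nat) g (\(a : Nat). \(h : Nat). succ h) y
type:
  Pi (y : Nat). Pi (g : Nat). Nat


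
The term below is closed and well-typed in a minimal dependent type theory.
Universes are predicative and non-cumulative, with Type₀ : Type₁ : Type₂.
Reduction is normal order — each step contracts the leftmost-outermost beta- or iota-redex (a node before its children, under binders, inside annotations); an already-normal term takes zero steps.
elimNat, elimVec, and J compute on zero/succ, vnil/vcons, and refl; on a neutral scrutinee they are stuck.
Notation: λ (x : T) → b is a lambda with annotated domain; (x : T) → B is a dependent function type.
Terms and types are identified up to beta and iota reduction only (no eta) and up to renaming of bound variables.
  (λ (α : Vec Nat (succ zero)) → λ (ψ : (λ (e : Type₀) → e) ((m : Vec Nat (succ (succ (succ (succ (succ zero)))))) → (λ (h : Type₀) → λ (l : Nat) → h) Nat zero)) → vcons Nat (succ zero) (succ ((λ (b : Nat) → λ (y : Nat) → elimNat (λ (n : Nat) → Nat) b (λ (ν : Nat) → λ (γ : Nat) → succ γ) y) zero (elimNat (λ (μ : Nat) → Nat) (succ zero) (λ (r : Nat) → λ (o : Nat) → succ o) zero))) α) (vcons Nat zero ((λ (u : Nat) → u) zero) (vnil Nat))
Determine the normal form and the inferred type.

normal form:
  λ (α : (ψ : Vec Nat (succ (succ (succ (succ (succ zero)))))) → Nat) → vcons Nat (succ zero) (succ (succ zero)) (vcons Nat zero zero (vnil Nat))
type:
  (α : (ψ : Vec Nat (succ (succ (succ (succ (succ zero)))))) → Nat) → Vec Nat (succ (succ zero))
observation: the leftmost-outermost redex is a beta-redex, and normalization takes 12 steps.


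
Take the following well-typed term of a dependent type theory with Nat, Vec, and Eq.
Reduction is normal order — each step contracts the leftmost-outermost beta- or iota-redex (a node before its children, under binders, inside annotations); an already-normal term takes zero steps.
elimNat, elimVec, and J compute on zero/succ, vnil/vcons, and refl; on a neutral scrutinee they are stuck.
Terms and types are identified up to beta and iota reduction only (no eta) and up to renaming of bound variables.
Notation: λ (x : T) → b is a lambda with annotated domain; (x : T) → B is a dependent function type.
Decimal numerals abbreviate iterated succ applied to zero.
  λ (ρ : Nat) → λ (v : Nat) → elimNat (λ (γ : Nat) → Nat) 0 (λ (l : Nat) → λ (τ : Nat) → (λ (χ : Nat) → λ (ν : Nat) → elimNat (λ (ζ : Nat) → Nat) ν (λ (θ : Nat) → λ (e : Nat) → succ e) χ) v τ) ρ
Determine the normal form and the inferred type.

resulting normal form:
  λ (ρ : Nat) → λ (v : Nat) → elimNat (λ (γ : Nat) → Nat) 0 (λ (l : Nat) → λ (τ : Nat) → elimNat (λ (χ : Nat) → Nat) τ (λ (ν : Nat) → λ (ζ : Nat) → succ ζ) v) ρ
inferred type:
  (ρ : Nat) → (v : Nat) → Nat
observation: the first redex contracted is a beta-redex; the normal form is reached in 2 normal-order steps.


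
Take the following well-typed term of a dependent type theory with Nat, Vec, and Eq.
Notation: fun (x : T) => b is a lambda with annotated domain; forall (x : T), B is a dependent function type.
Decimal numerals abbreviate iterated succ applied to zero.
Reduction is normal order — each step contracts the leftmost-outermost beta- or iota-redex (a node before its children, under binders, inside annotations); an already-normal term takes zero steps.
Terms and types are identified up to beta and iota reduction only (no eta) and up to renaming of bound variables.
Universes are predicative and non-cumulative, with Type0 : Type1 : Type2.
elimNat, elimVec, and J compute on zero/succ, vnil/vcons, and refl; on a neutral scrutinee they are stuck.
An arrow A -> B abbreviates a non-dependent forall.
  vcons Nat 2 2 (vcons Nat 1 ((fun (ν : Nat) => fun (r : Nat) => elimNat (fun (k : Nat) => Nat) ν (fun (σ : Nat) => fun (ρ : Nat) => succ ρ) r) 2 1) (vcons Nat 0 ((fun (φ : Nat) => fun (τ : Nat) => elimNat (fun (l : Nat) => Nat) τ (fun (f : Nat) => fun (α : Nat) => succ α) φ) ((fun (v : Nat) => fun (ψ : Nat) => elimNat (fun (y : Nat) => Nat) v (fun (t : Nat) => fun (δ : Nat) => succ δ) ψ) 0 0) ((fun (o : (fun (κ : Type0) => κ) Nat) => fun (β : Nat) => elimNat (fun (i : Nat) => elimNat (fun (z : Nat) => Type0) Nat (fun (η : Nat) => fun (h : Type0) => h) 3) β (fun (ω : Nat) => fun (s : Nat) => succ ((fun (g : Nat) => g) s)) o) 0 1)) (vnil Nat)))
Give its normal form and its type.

resulting normal form:
  vcons Nat 2 2 (vcons Nat 1 3 (vcons Nat 0 1 (vnil Nat)))
inferred type:
  Vec Nat 3


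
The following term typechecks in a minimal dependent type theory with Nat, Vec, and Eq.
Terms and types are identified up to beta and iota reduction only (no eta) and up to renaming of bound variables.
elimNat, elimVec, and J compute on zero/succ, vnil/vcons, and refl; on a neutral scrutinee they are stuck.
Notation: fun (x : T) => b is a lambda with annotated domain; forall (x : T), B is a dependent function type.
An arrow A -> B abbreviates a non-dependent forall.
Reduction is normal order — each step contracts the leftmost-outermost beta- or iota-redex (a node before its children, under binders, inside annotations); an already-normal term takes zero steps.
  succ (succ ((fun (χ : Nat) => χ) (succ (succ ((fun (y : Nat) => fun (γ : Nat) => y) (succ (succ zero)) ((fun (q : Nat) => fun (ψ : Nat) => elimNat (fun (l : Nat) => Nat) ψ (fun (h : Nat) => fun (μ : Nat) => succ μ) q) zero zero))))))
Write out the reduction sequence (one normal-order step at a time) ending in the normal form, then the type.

reduction (normal order):
  succ (succ ((fun (χ : Nat) => χ) (succ (succ ((fun (y : Nat) => fun (γ : Nat) => y) (succ (succ zero)) ((fun (q : Nat) => fun (ψ : Nat) => elimNat (fun (l : Nat) => Nat) ψ (fun (h : Nat) => fun (μ : Nat) => succ μ) q) zero zero))))))
  ~> succ (succ (succ (succ ((fun (χ : Nat) => fun (y : Nat) => χ) (succ (succ zero)) ((fun (γ : Nat) => fun (q : Nat) => elimNat (fun (ψ : Nat) => Nat) q (fun (l : Nat) => fun (h : Nat) => succ h) γ) zero zero)))))
  ~> succ (succ (succ (succ ((fun (χ : Nat) => succ (succ zero)) ((fun (y : Nat) => fun (γ : Nat) => elimNat (fun (q : Nat) => Nat) γ (fun (ψ : Nat) => fun (l : Nat) => succ l) y) zero zero)))))
  ~> succ (succ (succ (succ (succ (succ zero)))))
inferred type:
  Nat


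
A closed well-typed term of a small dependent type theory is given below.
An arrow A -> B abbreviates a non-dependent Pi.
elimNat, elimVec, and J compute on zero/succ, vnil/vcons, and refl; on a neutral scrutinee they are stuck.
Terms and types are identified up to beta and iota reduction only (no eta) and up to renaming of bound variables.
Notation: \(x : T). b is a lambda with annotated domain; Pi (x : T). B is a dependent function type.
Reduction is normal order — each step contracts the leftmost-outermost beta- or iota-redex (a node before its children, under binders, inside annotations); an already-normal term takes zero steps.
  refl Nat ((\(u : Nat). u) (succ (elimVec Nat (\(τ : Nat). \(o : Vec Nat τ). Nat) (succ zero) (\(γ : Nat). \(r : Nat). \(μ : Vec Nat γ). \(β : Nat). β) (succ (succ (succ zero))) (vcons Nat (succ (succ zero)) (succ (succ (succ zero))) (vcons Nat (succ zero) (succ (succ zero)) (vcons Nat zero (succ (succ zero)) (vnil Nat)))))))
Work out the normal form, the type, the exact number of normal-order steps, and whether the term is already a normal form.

normal form:
  refl Nat (succ (succ zero))
inferred type:
  Eq Nat (succ (succ zero)) (succ (succ zero))
reduction steps (normal order): 17
already normal: no
first redex: a beta-redex


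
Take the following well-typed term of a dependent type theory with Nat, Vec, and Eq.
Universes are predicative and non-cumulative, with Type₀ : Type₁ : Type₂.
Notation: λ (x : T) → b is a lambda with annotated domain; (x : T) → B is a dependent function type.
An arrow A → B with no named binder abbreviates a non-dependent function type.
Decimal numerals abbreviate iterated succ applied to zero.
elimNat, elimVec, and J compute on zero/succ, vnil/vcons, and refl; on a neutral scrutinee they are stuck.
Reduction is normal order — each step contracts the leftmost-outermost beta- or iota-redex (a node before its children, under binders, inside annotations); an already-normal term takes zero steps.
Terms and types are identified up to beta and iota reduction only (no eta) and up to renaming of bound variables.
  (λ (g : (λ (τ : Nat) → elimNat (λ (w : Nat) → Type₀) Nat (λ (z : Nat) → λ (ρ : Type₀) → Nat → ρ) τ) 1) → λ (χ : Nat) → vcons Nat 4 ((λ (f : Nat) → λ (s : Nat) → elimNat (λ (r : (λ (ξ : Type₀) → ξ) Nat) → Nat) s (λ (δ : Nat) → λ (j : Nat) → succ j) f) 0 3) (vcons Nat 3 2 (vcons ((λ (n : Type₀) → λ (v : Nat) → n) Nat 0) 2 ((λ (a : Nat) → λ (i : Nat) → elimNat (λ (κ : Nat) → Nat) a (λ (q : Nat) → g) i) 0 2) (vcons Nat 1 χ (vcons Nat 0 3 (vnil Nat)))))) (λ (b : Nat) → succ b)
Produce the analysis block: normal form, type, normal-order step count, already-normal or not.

reduced normal form:
  λ (g : Nat) → vcons Nat 4 3 (vcons Nat 3 2 (vcons Nat 2 2 (vcons Nat 1 g (vcons Nat 0 3 (vnil Nat)))))
inferred type:
  Nat → Vec Nat 5
reduction steps (normal order): 15
already normal: no
first redex: a beta-redex


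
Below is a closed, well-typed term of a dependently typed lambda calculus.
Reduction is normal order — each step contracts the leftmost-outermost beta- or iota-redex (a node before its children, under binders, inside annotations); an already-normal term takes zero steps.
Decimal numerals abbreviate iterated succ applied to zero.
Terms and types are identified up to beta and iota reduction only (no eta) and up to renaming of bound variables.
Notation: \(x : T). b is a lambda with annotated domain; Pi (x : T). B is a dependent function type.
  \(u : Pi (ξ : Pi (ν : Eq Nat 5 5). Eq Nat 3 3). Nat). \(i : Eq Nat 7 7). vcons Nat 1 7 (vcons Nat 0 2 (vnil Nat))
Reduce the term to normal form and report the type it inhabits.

normal form:
  \(u : Pi (ξ : Pi (ν : Eq Nat 5 5). Eq Nat 3 3). Nat). \(i : Eq Nat 7 7). vcons Nat 1 7 (vcons Nat 0 2 (vnil Nat))
inferred type:
  Pi (u : Pi (ξ : Pi (ν : Eq Nat 5 5). Eq Nat 3 3). Nat). Pi (i : Eq Nat 7 7). Vec Nat 2
observation: the term is already in normal form.


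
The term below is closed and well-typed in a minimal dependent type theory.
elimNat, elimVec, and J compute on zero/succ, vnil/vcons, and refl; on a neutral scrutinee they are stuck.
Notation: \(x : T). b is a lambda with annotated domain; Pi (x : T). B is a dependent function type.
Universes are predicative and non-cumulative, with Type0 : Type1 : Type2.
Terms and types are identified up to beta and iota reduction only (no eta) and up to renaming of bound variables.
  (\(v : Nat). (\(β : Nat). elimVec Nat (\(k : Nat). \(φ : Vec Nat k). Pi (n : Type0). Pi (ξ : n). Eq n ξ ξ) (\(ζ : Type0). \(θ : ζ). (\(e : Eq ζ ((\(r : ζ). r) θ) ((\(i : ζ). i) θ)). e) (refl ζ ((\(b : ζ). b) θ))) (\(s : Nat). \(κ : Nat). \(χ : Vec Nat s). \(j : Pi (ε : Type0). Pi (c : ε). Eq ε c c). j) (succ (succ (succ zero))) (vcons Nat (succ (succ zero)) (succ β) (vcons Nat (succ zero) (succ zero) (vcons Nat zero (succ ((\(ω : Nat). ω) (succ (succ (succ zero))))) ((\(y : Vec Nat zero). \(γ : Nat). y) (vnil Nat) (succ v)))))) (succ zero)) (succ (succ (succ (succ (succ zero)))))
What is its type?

inferred type:
  Pi (v : Type0). Pi (β : v). Eq v β β


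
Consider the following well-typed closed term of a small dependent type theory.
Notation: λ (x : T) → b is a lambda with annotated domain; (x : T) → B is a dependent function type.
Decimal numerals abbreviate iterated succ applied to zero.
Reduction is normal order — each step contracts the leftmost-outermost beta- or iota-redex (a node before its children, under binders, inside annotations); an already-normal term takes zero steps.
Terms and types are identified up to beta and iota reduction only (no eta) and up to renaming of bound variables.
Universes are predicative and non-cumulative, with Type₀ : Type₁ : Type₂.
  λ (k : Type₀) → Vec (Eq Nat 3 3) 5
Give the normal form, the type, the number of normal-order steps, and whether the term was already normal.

resulting normal form:
  λ (k : Type₀) → Vec (Eq Nat 3 3) 5
the term's type:
  (k : Type₀) → Type₀
reduction steps (normal order): 0
term was already normal: yes


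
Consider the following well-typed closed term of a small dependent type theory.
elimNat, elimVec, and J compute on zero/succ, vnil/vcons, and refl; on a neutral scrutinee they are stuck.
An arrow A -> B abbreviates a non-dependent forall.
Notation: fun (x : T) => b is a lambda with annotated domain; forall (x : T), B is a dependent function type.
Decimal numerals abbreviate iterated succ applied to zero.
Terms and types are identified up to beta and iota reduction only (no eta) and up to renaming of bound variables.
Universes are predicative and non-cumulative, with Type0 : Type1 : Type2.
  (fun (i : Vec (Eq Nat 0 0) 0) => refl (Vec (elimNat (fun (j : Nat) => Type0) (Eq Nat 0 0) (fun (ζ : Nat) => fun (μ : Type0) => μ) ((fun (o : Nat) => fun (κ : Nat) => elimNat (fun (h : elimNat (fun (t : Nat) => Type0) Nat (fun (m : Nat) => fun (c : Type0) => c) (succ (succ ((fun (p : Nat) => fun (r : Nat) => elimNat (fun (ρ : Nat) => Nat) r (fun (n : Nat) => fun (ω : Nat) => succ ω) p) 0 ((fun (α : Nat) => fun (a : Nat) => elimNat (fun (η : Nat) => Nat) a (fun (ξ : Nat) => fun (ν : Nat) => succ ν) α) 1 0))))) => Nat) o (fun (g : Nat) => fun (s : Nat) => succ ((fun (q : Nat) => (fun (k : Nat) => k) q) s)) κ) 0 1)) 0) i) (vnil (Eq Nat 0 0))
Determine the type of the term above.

the term's type:
  Eq (Vec (Eq Nat 0 0) 0) (vnil (Eq Nat 0 0)) (vnil (Eq Nat 0 0))


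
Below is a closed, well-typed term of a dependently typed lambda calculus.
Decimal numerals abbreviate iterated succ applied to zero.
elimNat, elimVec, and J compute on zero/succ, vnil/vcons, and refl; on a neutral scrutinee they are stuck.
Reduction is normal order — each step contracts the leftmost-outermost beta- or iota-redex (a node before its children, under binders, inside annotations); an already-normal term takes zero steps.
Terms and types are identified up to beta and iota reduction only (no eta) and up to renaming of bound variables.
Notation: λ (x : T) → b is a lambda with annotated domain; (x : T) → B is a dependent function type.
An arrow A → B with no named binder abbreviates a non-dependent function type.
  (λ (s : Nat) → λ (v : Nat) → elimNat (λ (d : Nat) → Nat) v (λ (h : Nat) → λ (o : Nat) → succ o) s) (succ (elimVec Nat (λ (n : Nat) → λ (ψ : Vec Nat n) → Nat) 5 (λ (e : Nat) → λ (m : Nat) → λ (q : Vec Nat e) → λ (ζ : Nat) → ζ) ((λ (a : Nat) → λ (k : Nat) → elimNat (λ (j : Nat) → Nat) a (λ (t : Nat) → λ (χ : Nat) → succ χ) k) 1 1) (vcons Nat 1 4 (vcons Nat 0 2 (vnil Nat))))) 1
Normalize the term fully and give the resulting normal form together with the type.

reduced normal form:
  7
the term's type:
  Nat


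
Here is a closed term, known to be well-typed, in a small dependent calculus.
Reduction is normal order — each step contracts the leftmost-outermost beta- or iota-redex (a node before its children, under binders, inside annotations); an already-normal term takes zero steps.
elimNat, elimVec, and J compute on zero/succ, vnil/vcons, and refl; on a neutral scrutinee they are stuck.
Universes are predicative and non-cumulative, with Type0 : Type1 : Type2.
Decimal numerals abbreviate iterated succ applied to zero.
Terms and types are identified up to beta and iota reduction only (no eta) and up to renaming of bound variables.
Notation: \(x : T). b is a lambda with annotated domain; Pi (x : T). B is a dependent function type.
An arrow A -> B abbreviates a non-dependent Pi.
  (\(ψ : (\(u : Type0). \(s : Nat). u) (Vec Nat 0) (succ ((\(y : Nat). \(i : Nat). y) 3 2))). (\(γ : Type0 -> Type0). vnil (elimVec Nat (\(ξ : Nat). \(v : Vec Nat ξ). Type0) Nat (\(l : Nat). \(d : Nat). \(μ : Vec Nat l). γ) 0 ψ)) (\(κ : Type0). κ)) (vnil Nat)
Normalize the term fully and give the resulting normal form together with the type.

reduced normal form:
  vnil Nat
inferred type:
  Vec Nat 0


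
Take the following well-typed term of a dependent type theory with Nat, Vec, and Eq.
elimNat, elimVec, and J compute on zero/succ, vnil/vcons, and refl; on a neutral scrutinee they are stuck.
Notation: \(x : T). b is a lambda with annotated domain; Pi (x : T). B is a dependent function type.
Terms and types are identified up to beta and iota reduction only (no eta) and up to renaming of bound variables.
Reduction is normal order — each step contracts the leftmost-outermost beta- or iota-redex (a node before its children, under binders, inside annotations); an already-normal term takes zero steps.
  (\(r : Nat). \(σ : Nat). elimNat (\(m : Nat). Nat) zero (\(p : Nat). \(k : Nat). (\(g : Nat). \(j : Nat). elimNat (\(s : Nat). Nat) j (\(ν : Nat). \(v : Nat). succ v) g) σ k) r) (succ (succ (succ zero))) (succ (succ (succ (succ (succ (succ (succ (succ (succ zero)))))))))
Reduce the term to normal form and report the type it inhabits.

reduced normal form:
  succ (succ (succ (succ (succ (succ (succ (succ (succ (succ (succ (succ (succ (succ (succ (succ (succ (succ (succ (succ (succ (succ (succ (succ (succ (succ (succ zero))))))))))))))))))))))))))
inferred type:
  Nat
observation: the term reaches its normal form after 102 normal-order steps.


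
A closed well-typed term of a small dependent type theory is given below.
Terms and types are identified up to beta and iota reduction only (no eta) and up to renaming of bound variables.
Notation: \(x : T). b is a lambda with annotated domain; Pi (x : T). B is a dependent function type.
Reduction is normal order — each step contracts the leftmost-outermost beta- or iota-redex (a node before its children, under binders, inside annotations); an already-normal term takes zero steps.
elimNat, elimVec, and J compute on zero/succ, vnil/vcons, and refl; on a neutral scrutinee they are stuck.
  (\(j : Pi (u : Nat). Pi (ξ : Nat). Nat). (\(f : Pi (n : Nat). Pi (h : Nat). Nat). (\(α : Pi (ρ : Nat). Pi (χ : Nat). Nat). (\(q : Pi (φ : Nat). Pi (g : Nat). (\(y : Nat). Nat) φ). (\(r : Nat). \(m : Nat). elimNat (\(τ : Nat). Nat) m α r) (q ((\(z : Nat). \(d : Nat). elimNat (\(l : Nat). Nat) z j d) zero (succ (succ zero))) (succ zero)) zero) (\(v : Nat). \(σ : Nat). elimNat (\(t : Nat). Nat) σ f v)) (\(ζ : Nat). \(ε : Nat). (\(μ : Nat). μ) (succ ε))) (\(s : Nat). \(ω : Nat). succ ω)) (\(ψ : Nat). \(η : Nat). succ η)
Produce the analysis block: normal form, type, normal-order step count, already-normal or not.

normal form:
  succ (succ (succ zero))
the term's type:
  Nat
reduction steps (normal order): 35
term was already normal: no
first contracted redex: a beta-redex


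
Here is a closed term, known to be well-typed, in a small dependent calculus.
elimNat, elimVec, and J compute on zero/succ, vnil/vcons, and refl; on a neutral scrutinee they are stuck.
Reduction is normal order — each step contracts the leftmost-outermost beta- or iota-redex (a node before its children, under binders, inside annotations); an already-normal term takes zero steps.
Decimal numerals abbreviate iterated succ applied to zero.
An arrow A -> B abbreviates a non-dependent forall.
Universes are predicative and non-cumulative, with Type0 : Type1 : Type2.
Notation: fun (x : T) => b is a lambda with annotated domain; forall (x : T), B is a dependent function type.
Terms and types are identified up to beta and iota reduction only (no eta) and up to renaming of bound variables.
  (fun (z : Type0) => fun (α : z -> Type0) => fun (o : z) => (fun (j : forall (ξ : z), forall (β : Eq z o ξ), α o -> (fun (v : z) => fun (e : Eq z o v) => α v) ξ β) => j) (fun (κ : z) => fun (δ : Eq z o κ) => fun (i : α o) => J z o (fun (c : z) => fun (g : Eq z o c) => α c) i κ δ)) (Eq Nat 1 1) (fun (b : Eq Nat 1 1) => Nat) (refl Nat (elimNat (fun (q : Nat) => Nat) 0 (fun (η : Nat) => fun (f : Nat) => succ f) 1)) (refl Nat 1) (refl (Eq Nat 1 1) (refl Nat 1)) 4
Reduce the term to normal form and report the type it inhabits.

resulting normal form:
  4
inferred type:
  Nat


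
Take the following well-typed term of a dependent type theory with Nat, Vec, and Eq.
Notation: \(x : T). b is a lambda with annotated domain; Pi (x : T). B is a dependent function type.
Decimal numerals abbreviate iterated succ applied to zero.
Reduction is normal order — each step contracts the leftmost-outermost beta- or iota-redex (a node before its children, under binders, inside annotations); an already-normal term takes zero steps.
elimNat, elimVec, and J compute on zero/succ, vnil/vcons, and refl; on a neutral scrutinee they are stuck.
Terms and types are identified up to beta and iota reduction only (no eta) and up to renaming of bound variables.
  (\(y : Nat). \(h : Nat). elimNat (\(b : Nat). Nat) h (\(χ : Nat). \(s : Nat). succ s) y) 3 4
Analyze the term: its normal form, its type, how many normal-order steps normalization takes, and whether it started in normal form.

normal form:
  7
inferred type:
  Nat
normal-order step count: 12
already normal: no
first redex: a beta-redex


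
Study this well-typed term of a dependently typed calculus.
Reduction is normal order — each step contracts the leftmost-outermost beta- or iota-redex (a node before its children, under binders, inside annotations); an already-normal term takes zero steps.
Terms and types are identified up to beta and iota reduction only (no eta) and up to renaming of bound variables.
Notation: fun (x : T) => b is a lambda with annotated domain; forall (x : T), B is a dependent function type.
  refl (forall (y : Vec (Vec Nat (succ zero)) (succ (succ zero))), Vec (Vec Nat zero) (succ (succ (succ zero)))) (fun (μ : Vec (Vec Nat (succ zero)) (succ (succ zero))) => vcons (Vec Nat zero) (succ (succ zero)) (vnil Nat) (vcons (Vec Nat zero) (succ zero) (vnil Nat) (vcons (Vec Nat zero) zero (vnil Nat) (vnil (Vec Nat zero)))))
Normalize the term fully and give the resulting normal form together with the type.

reduced normal form:
  refl (forall (y : Vec (Vec Nat (succ zero)) (succ (succ zero))), Vec (Vec Nat zero) (succ (succ (succ zero)))) (fun (μ : Vec (Vec Nat (succ zero)) (succ (succ zero))) => vcons (Vec Nat zero) (succ (succ zero)) (vnil Nat) (vcons (Vec Nat zero) (succ zero) (vnil Nat) (vcons (Vec Nat zero) zero (vnil Nat) (vnil (Vec Nat zero)))))
inferred type:
  Eq (forall (y : Vec (Vec Nat (succ zero)) (succ (succ zero))), Vec (Vec Nat zero) (succ (succ (succ zero)))) (fun (μ : Vec (Vec Nat (succ zero)) (succ (succ zero))) => vcons (Vec Nat zero) (succ (succ zero)) (vnil Nat) (vcons (Vec Nat zero) (succ zero) (vnil Nat) (vcons (Vec Nat zero) zero (vnil Nat) (vnil (Vec Nat zero))))) (fun (χ : Vec (Vec Nat (succ zero)) (succ (succ zero))) => vcons (Vec Nat zero) (succ (succ zero)) (vnil Nat) (vcons (Vec Nat zero) (succ zero) (vnil Nat) (vcons (Vec Nat zero) zero (vnil Nat) (vnil (Vec Nat zero)))))


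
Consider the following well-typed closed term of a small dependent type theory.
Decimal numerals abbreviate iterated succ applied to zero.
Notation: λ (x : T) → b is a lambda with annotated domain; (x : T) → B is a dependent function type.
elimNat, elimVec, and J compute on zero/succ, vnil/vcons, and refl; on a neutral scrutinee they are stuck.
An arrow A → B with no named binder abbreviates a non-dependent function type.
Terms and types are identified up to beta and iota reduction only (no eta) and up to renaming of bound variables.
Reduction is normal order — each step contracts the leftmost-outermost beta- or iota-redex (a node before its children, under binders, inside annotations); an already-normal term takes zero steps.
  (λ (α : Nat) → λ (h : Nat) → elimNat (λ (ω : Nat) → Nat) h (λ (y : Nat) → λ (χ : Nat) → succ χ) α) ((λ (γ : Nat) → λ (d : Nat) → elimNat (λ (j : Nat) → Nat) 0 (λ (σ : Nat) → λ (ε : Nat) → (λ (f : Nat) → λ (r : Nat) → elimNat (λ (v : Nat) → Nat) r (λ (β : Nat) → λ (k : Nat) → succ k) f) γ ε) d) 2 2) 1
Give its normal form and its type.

resulting normal form:
  5
inferred type:
  Nat
observation: the term reaches its normal form after 42 normal-order steps.


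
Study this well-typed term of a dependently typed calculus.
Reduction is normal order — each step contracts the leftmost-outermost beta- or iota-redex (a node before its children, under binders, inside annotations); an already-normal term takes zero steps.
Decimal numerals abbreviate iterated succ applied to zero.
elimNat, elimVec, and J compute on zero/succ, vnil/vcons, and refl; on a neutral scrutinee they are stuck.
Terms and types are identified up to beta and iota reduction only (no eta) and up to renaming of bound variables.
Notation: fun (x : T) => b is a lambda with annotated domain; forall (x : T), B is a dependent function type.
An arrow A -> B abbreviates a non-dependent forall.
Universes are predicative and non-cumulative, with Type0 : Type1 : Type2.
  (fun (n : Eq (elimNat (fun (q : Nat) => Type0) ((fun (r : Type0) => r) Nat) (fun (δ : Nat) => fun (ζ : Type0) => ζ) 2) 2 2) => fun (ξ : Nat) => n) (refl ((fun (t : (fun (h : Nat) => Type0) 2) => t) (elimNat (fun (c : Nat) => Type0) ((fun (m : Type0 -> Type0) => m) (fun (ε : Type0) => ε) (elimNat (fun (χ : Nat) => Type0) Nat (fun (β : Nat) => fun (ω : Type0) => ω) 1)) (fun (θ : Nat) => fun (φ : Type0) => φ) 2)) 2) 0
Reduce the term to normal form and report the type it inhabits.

resulting normal form:
  refl Nat 2
type:
  Eq Nat 2 2
observation: reduction starts at a beta-redex, and 16 normal-order steps reach the normal form.


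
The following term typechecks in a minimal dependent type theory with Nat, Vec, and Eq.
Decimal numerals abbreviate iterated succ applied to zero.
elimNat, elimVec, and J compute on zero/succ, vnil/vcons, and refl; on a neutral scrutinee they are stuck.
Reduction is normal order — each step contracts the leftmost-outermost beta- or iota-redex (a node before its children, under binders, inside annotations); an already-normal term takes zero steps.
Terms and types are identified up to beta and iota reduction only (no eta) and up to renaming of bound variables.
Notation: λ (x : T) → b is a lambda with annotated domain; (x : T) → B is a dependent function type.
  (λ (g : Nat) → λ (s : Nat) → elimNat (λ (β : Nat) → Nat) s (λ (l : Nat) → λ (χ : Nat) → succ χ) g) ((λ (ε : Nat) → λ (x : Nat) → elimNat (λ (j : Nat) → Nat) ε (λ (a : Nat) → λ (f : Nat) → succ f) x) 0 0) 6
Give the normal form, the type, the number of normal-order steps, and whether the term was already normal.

reduced normal form:
  6
the term's type:
  Nat
normal-order step count: 6
already normal: no
first redex: a beta-redex


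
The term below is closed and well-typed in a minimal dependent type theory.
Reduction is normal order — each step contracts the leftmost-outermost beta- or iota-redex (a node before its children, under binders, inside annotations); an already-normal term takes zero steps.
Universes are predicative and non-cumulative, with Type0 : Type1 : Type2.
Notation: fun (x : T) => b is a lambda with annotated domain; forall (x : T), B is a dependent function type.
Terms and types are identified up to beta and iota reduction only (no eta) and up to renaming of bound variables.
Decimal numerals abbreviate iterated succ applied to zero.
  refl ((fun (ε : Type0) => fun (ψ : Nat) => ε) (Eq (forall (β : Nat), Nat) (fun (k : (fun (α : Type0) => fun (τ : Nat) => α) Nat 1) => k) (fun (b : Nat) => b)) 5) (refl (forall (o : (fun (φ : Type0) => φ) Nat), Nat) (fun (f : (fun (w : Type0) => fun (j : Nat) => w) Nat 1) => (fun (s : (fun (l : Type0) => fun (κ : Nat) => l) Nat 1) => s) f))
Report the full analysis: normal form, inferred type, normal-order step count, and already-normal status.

resulting normal form:
  refl (Eq (forall (ε : Nat), Nat) (fun (ψ : Nat) => ψ) (fun (β : Nat) => β)) (refl (forall (k : Nat), Nat) (fun (α : Nat) => α))
the term's type:
  Eq (Eq (forall (ε : Nat), Nat) (fun (ψ : Nat) => ψ) (fun (β : Nat) => β)) (refl (forall (k : Nat), Nat) (fun (α : Nat) => α)) (refl (forall (τ : Nat), Nat) (fun (b : Nat) => b))
normal-order step count: 8
term was already normal: no
first contracted redex: a beta-redex


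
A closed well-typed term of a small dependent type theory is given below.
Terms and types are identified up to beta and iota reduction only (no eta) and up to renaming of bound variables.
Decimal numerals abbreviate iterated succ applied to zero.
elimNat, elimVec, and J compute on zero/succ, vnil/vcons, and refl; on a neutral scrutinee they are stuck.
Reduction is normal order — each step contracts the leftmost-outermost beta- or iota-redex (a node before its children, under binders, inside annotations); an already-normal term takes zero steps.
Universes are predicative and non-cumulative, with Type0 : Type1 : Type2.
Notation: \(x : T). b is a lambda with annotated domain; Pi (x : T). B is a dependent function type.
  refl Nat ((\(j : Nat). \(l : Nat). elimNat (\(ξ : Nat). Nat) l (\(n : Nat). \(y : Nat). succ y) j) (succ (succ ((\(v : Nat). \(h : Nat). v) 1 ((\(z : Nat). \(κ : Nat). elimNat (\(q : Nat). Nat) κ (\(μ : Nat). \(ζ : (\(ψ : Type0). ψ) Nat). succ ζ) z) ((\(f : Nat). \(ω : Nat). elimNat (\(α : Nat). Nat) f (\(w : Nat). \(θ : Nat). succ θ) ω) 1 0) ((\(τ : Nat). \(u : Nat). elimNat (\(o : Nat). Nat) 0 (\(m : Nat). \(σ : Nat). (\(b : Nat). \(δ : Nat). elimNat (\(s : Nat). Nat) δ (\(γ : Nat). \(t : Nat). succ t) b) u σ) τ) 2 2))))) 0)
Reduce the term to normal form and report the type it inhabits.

resulting normal form:
  refl Nat 3
the term's type:
  Eq Nat 3 3
observation: 14 normal-order steps normalize the term, beginning with a beta-redex.


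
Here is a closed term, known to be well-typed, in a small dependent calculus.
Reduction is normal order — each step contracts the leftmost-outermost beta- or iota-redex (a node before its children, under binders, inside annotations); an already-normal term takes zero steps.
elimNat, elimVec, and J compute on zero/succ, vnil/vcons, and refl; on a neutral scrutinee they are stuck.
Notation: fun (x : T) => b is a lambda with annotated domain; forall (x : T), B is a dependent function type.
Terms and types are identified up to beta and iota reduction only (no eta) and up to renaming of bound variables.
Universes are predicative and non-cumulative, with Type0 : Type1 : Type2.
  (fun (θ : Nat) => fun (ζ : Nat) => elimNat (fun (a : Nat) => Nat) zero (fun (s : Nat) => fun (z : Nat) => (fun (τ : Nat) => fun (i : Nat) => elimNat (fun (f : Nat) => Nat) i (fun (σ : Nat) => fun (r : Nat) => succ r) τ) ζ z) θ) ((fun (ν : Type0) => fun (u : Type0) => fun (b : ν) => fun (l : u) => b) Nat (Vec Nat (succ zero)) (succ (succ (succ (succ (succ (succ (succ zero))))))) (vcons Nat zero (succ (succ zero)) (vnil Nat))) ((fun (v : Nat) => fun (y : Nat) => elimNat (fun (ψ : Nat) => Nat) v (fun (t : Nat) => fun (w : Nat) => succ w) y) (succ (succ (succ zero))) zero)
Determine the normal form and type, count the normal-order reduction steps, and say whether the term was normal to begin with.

reduced normal form:
  succ (succ (succ (succ (succ (succ (succ (succ (succ (succ (succ (succ (succ (succ (succ (succ (succ (succ (succ (succ (succ zero))))))))))))))))))))
inferred type:
  Nat
reduction steps (normal order): 43
already normal: no
first contracted redex: a beta-redex


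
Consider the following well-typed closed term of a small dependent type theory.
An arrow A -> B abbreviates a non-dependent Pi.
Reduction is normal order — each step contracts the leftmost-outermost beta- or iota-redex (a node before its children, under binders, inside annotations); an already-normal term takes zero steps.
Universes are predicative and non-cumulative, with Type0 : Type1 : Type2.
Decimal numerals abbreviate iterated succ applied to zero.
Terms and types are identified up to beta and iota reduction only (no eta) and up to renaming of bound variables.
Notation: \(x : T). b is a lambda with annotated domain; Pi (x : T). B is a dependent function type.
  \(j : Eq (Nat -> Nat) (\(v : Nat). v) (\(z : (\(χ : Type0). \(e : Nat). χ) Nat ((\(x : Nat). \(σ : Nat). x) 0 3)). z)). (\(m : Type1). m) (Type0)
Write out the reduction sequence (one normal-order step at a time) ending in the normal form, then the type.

normal-order reduction:
  \(j : Eq (Nat -> Nat) (\(v : Nat). v) (\(z : (\(χ : Type0). \(e : Nat). χ) Nat ((\(x : Nat). \(σ : Nat). x) 0 3)). z)). (\(m : Type1). m) (Type0)
  ~> \(j : Eq (Nat -> Nat) (\(v : Nat). v) (\(z : (\(χ : Nat). Nat) ((\(e : Nat). \(x : Nat). e) 0 3)). z)). (\(σ : Type1). σ) (Type0)
  ~> \(j : Eq (Nat -> Nat) (\(v : Nat). v) (\(z : Nat). z)). (\(χ : Type1). χ) (Type0)
  ~> \(j : Eq (Nat -> Nat) (\(v : Nat). v) (\(z : Nat). z)). Type0
inferred type:
  Eq (Nat -> Nat) (\(j : Nat). j) (\(v : Nat). v) -> Type1


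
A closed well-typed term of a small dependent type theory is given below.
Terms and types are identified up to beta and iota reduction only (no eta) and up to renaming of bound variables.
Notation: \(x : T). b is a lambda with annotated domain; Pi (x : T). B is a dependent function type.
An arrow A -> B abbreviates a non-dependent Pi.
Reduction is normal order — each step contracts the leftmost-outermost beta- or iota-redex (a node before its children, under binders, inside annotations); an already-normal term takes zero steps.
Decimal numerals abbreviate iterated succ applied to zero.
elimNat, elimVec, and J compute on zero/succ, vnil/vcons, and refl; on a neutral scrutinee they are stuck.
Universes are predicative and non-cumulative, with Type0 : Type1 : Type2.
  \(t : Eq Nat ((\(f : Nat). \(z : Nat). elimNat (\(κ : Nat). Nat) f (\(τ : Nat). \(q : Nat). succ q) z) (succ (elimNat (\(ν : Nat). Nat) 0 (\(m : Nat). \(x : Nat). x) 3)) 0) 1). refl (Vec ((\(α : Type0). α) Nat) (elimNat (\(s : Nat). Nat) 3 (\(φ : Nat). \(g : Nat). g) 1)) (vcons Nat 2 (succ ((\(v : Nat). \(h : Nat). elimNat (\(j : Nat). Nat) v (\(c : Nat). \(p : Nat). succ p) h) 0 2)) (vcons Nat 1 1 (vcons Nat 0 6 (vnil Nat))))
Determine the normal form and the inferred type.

resulting normal form:
  \(t : Eq Nat 1 1). refl (Vec Nat 3) (vcons Nat 2 3 (vcons Nat 1 1 (vcons Nat 0 6 (vnil Nat))))
inferred type:
  Eq Nat 1 1 -> Eq (Vec Nat 3) (vcons Nat 2 3 (vcons Nat 1 1 (vcons Nat 0 6 (vnil Nat)))) (vcons Nat 2 3 (vcons Nat 1 1 (vcons Nat 0 6 (vnil Nat))))


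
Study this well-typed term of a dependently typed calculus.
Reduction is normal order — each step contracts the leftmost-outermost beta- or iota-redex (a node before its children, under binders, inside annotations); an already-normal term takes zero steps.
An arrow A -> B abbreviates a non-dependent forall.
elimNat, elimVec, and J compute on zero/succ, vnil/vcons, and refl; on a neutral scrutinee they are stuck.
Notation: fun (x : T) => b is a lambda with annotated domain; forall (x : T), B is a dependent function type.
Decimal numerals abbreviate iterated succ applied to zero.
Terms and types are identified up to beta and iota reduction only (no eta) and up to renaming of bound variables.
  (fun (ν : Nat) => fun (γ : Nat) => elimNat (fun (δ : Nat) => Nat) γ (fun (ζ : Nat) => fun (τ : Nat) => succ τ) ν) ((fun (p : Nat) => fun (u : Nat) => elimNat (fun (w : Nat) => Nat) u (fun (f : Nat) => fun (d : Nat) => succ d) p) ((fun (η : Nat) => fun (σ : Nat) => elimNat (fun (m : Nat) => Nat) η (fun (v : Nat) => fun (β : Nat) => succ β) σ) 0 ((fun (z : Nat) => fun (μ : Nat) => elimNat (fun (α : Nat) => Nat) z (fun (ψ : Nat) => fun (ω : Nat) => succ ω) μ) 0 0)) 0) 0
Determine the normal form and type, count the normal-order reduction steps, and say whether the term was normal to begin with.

reduced normal form:
  0
the term's type:
  Nat
reduction steps (normal order): 12
started in normal form: no
first redex: a beta-redex


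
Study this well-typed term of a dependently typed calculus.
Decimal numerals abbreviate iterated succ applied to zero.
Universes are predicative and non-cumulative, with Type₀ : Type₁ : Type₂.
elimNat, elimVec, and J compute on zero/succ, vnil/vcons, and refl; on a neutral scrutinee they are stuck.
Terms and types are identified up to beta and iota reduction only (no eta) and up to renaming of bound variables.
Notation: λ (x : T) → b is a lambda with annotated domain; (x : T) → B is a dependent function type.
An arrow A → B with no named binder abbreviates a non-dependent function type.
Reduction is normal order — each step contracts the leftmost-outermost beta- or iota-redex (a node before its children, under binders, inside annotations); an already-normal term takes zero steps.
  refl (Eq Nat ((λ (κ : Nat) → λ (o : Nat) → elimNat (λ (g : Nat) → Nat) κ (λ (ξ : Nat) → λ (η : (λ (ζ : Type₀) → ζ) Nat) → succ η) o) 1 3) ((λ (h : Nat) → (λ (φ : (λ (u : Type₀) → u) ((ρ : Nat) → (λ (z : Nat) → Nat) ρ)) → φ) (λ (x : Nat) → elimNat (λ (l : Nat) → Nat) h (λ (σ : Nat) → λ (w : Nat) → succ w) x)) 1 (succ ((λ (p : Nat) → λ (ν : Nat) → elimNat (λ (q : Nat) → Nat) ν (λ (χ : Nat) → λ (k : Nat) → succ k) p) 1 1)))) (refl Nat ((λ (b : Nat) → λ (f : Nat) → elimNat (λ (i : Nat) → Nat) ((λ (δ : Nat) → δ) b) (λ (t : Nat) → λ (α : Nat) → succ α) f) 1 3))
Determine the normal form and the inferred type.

normal form:
  refl (Eq Nat 4 4) (refl Nat 4)
type:
  Eq (Eq Nat 4 4) (refl Nat 4) (refl Nat 4)


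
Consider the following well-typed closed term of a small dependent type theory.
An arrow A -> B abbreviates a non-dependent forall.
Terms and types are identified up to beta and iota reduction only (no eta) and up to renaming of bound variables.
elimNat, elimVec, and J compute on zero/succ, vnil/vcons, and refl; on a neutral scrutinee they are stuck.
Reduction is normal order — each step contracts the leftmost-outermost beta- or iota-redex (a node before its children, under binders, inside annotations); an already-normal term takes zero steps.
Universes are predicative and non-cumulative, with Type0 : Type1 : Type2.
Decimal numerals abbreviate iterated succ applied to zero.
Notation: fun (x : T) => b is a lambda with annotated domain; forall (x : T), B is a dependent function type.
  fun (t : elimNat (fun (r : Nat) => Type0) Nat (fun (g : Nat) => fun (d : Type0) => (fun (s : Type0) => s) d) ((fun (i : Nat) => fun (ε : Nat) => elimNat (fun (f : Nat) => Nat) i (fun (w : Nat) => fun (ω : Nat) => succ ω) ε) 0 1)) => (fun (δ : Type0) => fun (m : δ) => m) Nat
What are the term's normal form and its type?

normal form:
  fun (t : Nat) => fun (r : Nat) => r
type:
  Nat -> Nat -> Nat
observation: reduction starts at a beta-redex, and 12 normal-order steps reach the normal form.


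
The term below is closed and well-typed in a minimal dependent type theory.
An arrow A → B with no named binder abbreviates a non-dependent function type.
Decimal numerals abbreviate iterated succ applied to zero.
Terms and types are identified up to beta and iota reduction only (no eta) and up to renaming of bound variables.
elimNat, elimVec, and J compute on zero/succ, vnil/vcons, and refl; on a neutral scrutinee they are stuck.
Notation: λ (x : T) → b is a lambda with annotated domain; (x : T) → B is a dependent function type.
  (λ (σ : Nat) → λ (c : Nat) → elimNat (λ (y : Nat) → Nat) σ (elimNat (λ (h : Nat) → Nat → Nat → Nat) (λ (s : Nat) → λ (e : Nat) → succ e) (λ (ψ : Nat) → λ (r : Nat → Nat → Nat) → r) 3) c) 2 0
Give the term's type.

type:
  Nat
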